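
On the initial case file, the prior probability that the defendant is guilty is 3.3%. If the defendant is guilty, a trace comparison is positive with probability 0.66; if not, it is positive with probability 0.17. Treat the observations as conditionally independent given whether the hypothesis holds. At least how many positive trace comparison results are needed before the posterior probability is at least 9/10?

Prior odds: 0.033 ÷ 0.967 = 33/967.
Likelihood ratio of a positive = 0.66/0.17 = 66/17.
Target posterior odds = 0.9/0.1 = 9.
Need (33/967) × (66/17)ⁿ ≥ 9, i.e. (66/17)ⁿ ≥ 2901/11.
(66/17)⁴ = 18974736/83521 falls short of 2901/11 but (66/17)⁵ ≈882.013 reaches it, so n = 5.

5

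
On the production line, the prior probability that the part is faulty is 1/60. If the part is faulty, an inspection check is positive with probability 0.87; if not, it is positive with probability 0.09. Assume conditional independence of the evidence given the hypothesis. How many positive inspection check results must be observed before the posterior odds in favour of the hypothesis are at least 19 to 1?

Prior odds: (1/60) ÷ (59/60) = 1/59.
Likelihood ratio of a positive = 0.87/0.09 = 29/3.
Target odds = 19.
Need (1/59) × (29/3)ⁿ ≥ 19, i.e. (29/3)ⁿ ≥ 1121.
(29/3)³ = 24389/27 falls short of 1121 but (29/3)⁴ = 707281/81 reaches it, so n = 4.

4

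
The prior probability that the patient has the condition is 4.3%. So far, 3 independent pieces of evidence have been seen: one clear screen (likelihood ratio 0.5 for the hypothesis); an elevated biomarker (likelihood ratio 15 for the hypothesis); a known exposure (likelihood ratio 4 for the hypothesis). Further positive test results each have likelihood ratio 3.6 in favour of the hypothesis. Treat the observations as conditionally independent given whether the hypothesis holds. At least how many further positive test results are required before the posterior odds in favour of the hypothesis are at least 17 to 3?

2

Prior odds = 0.043/0.957 = 43/957.
Combined Bayes factor of the evidence already in hand = 0.5 × 15 × 4 = 30.
Odds after that evidence = (43/957) × 30 = 430/319.
Target odds = 17/3.
Need 3.6ⁿ ≥ 17/3 ÷ (430/319) = 5423/1290.
3.6¹ = 3.6 falls short of 5423/1290 but 3.6² = 12.96 reaches it, so n = 2.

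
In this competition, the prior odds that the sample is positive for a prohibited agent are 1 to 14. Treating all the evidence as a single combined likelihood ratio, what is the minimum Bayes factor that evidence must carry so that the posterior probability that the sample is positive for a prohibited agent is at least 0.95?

266

Prior odds = 1/14.
Target odds = 0.95/0.05 = 19.
Required Bayes factor = 19 ÷ (1/14) = 266.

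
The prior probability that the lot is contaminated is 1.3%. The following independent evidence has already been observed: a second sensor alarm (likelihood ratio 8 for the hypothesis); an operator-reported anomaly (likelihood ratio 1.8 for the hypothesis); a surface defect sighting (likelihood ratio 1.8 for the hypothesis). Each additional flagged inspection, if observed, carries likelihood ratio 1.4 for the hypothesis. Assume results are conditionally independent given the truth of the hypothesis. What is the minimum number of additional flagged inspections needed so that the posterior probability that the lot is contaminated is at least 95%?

Prior odds = 0.013/0.987 = 13/987.
Combined Bayes factor of the evidence already in hand = 8 × 1.8 × 1.8 = 25.92.
Odds after that evidence = (13/987) × 25.92 = 2808/8225.
Target odds = 0.95/0.05 = 19.
Need 1.4ⁿ ≥ 19 ÷ (2808/8225) = 156275/2808.
1.4¹¹ ≈40.4957 falls short of 156275/2808 but 1.4¹² ≈56.6939 reaches it, so n = 12.

12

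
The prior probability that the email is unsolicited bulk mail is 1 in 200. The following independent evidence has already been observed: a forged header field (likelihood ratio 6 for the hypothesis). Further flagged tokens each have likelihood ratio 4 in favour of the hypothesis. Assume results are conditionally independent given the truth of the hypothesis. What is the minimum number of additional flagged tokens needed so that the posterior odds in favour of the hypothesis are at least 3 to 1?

Prior odds = 0.005/0.995 = 1/199.
Bayes factor of the evidence already in hand = 6.
Odds after that evidence = (1/199) × 6 = 6/199.
Target odds = 3.
Need 4ⁿ ≥ 3 ÷ (6/199) = 99.5.
4³ = 64 falls short of 99.5 but 4⁴ = 256 reaches it, so n = 4.

4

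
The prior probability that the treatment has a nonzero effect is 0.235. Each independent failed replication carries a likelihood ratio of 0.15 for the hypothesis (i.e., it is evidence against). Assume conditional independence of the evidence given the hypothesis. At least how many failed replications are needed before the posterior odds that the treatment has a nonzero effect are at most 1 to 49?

2

Prior odds = 0.235/0.765 = 47/153.
Likelihood ratio per failed replication = 0.15.
Target odds = 1/49.
Need (47/153) × 0.15ⁿ ≤ 1/49, i.e. 0.15ⁿ ≤ 153/2303.
0.15¹ = 0.15 is still above 153/2303 but 0.15² = 0.0225 is at or below it, so n = 2.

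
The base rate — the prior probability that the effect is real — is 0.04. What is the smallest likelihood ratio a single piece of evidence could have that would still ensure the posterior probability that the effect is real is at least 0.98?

1176

Prior odds = 0.04/0.96 = 1/24.
Target odds = 0.98/0.02 = 49.
Required Bayes factor = 49 ÷ (1/24) = 1176.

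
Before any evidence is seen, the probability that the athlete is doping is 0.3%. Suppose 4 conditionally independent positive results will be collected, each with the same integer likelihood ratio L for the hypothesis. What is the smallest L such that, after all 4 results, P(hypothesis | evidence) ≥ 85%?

7

Prior odds = 0.003/0.997 = 3/997.
Target odds = 0.85/0.15 = 17/3.
Need L⁴ ≥ 17/3 ÷ (3/997) = 16949/9.
6⁴ = 1296 < 16949/9 ≤ 2401 = 7⁴, so L = 7.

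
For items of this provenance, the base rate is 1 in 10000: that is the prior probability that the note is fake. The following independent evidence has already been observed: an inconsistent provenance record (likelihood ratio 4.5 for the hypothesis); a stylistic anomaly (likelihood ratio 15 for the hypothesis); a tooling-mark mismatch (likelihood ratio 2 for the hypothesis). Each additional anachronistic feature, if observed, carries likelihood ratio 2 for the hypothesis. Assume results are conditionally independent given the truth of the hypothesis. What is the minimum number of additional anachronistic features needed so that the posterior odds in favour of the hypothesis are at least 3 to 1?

8

Prior odds = 0.0001/0.9999 = 1/9999.
Combined Bayes factor of the evidence already in hand = 4.5 × 15 × 2 = 135.
Odds after that evidence = (1/9999) × 135 = 15/1111.
Target odds = 3.
Need 2ⁿ ≥ 3 ÷ (15/1111) = 222.2.
2⁷ = 128 falls short of 222.2 but 2⁸ = 256 reaches it, so n = 8.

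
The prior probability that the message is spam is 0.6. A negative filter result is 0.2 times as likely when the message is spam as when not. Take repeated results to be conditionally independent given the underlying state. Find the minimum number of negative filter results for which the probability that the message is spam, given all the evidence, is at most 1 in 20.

Prior odds = 0.6/0.4 = 1.5.
Likelihood ratio per negative filter result = 0.2.
Target odds: 0.05 ÷ 0.95 = 1/19.
Require 0.2ⁿ ≤ 1/19 ÷ 1.5 = 2/57.
0.2² = 0.04 is still above 2/57 but 0.2³ = 0.008 is at or below it, so n = 3.

3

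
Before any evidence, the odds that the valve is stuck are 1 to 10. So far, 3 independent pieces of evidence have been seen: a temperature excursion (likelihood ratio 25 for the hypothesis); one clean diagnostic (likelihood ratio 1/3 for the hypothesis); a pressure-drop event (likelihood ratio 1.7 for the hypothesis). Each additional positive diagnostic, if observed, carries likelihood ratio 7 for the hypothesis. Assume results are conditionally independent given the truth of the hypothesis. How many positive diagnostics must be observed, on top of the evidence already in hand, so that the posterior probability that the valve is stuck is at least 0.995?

3

Prior odds = 0.1.
Combined Bayes factor of the evidence already in hand = 25 × (1/3) × 1.7 = 85/6.
Odds after that evidence = 0.1 × 85/6 = 17/12.
Target odds = 0.995/0.005 = 199.
Need 7ⁿ ≥ 199 ÷ (17/12) = 2388/17.
7² = 49 falls short of 2388/17 but 7³ = 343 reaches it, so n = 3.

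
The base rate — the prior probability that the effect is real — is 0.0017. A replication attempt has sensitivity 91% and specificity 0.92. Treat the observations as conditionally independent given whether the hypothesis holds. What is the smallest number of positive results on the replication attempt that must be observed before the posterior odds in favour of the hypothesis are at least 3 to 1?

4

Prior odds = 0.0017/0.9983 = 17/9983.
False-positive rate = 1 − 0.92 = 0.08; likelihood ratio of a positive = 0.91/0.08 = 11.375.
Target odds = 3.
Need (17/9983) × 11.375ⁿ ≥ 3, i.e. 11.375ⁿ ≥ 29949/17.
11.375³ = 753571/512 falls short of 29949/17 but 11.375⁴ = 68574961/4096 reaches it, so n = 4.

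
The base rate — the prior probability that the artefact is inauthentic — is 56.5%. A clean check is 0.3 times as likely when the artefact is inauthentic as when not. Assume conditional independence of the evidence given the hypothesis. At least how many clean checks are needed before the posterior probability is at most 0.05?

Prior odds = 0.565/0.435 = 113/87.
Likelihood ratio per clean check = 0.3.
Target posterior odds = 0.05/0.95 = 1/19.
Need (113/87) × 0.3ⁿ ≤ 1/19, i.e. 0.3ⁿ ≤ 87/2147.
0.3² = 0.09 is still above 87/2147 but 0.3³ = 0.027 is at or below it, so n = 3.

3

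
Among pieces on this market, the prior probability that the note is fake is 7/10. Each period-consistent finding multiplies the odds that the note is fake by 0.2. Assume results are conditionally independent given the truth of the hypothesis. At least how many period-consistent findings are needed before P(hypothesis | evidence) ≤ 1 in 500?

Prior odds: 0.7 ÷ 0.3 = 7/3.
Likelihood ratio per period-consistent finding = 0.2.
Target posterior odds = 0.002/0.998 = 1/499.
Require 0.2ⁿ ≤ 1/499 ÷ (7/3) = 3/3493.
0.2⁴ = 0.0016 is still above 3/3493 but 0.2⁵ = 0.00032 is at or below it, so n = 5.

5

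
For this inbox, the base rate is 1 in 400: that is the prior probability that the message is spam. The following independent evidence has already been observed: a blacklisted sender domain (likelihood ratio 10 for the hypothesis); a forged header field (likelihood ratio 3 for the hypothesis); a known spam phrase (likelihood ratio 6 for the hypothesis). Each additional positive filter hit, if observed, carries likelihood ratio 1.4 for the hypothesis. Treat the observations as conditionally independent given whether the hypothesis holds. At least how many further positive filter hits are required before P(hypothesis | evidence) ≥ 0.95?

12

Prior odds = 0.0025/0.9975 = 1/399.
Combined Bayes factor of the evidence already in hand = 10 × 3 × 6 = 180.
Odds after that evidence = (1/399) × 180 = 60/133.
Target odds = 0.95/0.05 = 19.
Need 1.4ⁿ ≥ 19 ÷ (60/133) = 2527/60.
1.4¹¹ ≈40.4957 falls short of 2527/60 but 1.4¹² ≈56.6939 reaches it, so n = 12.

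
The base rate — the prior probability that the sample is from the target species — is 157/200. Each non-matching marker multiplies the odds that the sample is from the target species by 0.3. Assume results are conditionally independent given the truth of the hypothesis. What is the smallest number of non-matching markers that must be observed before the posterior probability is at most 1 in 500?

7

Prior odds: 0.785 ÷ 0.215 = 157/43.
Likelihood ratio per non-matching marker = 0.3.
Target posterior odds = 0.002/0.998 = 1/499.
Need (157/43) × 0.3ⁿ ≤ 1/499, i.e. 0.3ⁿ ≤ 43/78343.
0.3⁶ = 729/1000000 is still above 43/78343 but 0.3⁷ = 2187/10000000 is at or below it, so n = 7.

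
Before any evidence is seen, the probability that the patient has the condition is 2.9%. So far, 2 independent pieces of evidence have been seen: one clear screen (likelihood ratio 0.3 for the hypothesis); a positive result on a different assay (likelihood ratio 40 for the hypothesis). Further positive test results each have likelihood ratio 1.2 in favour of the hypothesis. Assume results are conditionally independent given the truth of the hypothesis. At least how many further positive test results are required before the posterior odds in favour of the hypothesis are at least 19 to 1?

Prior odds = 0.029/0.971 = 29/971.
Combined Bayes factor of the evidence already in hand = 0.3 × 40 = 12.
Odds after that evidence = (29/971) × 12 = 348/971.
Target odds = 19.
Need 1.2ⁿ ≥ 19 ÷ (348/971) = 18449/348.
1.2²¹ ≈46.0051 falls short of 18449/348 but 1.2²² ≈55.2061 reaches it, so n = 22.

22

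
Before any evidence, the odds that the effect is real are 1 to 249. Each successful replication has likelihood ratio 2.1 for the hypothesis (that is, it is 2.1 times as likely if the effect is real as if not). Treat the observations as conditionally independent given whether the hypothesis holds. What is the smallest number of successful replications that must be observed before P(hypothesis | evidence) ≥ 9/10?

Prior odds = 1/249.
Likelihood ratio per successful replication = 2.1.
Target odds: 0.9 ÷ 0.1 = 9.
Need (1/249) × 2.1ⁿ ≥ 9, i.e. 2.1ⁿ ≥ 2241.
2.1¹⁰ ≈1667.99 falls short of 2241 but 2.1¹¹ ≈3502.78 reaches it, so n = 11.

11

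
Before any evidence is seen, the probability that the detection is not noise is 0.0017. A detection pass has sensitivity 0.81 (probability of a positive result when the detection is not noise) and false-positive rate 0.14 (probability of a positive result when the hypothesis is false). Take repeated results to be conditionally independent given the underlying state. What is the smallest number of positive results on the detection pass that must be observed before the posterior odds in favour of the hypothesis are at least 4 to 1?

5

Prior odds = 0.0017/0.9983 = 17/9983.
Likelihood ratio of a positive result = 0.81/0.14 = 81/14.
Target odds = 4.
Require (81/14)ⁿ ≥ 4 ÷ (17/9983) = 39932/17.
(81/14)⁴ = 43046721/38416 falls short of 39932/17 but (81/14)⁵ ≈6483.13 reaches it, so n = 5.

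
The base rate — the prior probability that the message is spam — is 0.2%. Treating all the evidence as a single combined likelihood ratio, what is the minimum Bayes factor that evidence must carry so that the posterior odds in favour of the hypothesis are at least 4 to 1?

1996

Prior odds = 0.002/0.998 = 1/499.
Target odds = 4.
Required Bayes factor = 4 ÷ (1/499) = 1996.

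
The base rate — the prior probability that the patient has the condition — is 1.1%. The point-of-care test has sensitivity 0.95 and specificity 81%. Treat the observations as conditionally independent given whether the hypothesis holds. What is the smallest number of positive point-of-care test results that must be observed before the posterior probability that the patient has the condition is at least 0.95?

Prior odds: 0.011 ÷ 0.989 = 11/989.
False-positive rate = 1 − 0.81 = 0.19; likelihood ratio of a positive = 0.95/0.19 = 5.
Target posterior odds = 0.95/0.05 = 19.
Require 5ⁿ ≥ 19 ÷ (11/989) = 18791/11.
5⁴ = 625 falls short of 18791/11 but 5⁵ = 3125 reaches it, so n = 5.

5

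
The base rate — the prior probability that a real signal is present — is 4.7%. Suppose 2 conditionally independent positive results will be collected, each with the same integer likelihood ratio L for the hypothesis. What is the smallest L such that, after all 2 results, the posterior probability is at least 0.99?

45

Prior odds = 0.047/0.953 = 47/953.
Target odds = 0.99/0.01 = 99.
Need L² ≥ 99 ÷ (47/953) = 94347/47.
44² = 1936 < 94347/47 ≤ 2025 = 45², so L = 45.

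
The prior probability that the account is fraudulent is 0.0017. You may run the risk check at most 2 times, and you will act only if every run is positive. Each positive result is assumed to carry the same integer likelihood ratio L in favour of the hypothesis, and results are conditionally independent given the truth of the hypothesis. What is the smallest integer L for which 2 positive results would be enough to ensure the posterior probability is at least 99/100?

Prior odds = 0.0017/0.9983 = 17/9983.
Target odds = 0.99/0.01 = 99.
Need L² ≥ 99 ÷ (17/9983) = 988317/17.
241² = 58081 < 988317/17 ≤ 58564 = 242², so L = 242.

242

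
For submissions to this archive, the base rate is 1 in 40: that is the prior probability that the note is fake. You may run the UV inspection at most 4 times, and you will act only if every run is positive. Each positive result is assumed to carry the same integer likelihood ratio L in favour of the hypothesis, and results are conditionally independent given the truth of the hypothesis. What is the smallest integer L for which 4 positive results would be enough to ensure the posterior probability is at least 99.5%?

Prior odds = 0.025/0.975 = 1/39.
Target odds = 0.995/0.005 = 199.
Need L⁴ ≥ 199 ÷ (1/39) = 7761.
9⁴ = 6561 < 7761 ≤ 10000 = 10⁴, so L = 10.

10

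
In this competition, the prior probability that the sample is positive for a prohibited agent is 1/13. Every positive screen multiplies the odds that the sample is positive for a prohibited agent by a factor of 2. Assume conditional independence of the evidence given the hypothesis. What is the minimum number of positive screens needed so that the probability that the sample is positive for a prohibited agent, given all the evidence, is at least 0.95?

8

Prior odds: (1/13) ÷ (12/13) = 1/12.
Likelihood ratio per positive screen = 2.
Target posterior odds = 0.95/0.05 = 19.
Need (1/12) × 2ⁿ ≥ 19, i.e. 2ⁿ ≥ 228.
2⁷ = 128 falls short of 228 but 2⁸ = 256 reaches it, so n = 8.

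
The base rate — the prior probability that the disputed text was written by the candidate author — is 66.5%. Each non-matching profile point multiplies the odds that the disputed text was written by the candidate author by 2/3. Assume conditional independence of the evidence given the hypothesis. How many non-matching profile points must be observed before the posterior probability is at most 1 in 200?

Prior odds = 0.665/0.335 = 133/67.
Likelihood ratio per non-matching profile point = 2/3.
Target posterior odds = 0.005/0.995 = 1/199.
Need (133/67) × (2/3)ⁿ ≤ 1/199, i.e. (2/3)ⁿ ≤ 67/26467.
(2/3)¹⁴ = 16384/4782969 is still above 67/26467 but (2/3)¹⁵ = 32768/14348907 is at or below it, so n = 15.

15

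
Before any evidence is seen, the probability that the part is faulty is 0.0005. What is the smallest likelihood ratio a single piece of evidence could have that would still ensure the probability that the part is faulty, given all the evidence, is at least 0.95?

Prior odds = 0.0005/0.9995 = 1/1999.
Target odds = 0.95/0.05 = 19.
Required Bayes factor = 19 ÷ (1/1999) = 37981.

37981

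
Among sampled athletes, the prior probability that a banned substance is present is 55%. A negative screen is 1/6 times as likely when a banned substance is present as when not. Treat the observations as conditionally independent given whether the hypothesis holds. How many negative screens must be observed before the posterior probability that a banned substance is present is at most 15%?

Prior odds: 0.55 ÷ 0.45 = 11/9.
Likelihood ratio per negative screen = 1/6.
Target odds: 0.15 ÷ 0.85 = 3/17.
Require (1/6)ⁿ ≤ 3/17 ÷ (11/9) = 27/187.
(1/6)¹ = 1/6 is still above 27/187 but (1/6)² = 1/36 is at or below it, so n = 2.

2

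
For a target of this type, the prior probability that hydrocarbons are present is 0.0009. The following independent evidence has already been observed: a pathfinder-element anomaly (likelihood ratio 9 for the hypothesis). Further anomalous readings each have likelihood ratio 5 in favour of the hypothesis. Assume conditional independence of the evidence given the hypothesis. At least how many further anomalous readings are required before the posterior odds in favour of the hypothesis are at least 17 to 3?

5

Prior odds = 0.0009/0.9991 = 9/9991.
Bayes factor of the evidence already in hand = 9.
Odds after that evidence = (9/9991) × 9 = 81/9991.
Target odds = 17/3.
Need 5ⁿ ≥ 17/3 ÷ (81/9991) = 169847/243.
5⁴ = 625 falls short of 169847/243 but 5⁵ = 3125 reaches it, so n = 5.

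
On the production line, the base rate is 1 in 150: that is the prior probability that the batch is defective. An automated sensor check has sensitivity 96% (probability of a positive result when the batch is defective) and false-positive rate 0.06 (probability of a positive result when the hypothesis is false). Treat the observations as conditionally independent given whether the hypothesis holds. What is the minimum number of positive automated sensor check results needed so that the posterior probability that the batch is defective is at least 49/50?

Prior odds: (1/150) ÷ (149/150) = 1/149.
Likelihood ratio of a positive result = 0.96/0.06 = 16.
Target posterior odds = 0.98/0.02 = 49.
Require 16ⁿ ≥ 49 ÷ (1/149) = 7301.
16³ = 4096 falls short of 7301 but 16⁴ = 65536 reaches it, so n = 4.

4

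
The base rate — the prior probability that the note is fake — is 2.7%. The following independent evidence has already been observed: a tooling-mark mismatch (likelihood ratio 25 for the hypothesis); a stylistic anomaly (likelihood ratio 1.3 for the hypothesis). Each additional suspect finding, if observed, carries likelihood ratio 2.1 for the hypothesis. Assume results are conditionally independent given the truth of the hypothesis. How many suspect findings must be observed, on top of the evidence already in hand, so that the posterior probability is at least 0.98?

Prior odds = 0.027/0.973 = 27/973.
Combined Bayes factor of the evidence already in hand = 25 × 1.3 = 32.5.
Odds after that evidence = (27/973) × 32.5 = 1755/1946.
Target odds = 0.98/0.02 = 49.
Need 2.1ⁿ ≥ 49 ÷ (1755/1946) = 95354/1755.
2.1⁵ = 4084101/100000 falls short of 95354/1755 but 2.1⁶ = 85766121/1000000 reaches it, so n = 6.

6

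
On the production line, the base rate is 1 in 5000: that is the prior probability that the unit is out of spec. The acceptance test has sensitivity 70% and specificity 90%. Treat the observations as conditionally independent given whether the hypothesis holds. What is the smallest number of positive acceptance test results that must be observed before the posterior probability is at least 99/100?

Prior odds: 0.0002 ÷ 0.9998 = 1/4999.
False-positive rate = 1 − 0.9 = 0.1; likelihood ratio of a positive = 0.7/0.1 = 7.
Target posterior odds = 0.99/0.01 = 99.
Need (1/4999) × 7ⁿ ≥ 99, i.e. 7ⁿ ≥ 494901.
7⁶ = 117649 falls short of 494901 but 7⁷ = 823543 reaches it, so n = 7.

7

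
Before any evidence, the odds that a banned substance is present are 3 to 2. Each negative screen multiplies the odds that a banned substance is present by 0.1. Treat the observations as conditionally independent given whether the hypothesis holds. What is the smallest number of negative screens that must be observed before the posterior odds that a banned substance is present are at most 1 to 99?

3

Prior odds = 1.5.
Likelihood ratio per negative screen = 0.1.
Target odds = 1/99.
Require 0.1ⁿ ≤ 1/99 ÷ 1.5 = 2/297.
0.1² = 0.01 is still above 2/297 but 0.1³ = 0.001 is at or below it, so n = 3.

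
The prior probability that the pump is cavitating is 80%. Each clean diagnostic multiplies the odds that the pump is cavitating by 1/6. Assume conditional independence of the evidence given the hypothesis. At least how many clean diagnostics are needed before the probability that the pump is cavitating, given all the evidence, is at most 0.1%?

5

Prior odds: 0.8 ÷ 0.2 = 4.
Likelihood ratio per clean diagnostic = 1/6.
Target posterior odds = 0.001/0.999 = 1/999.
Require (1/6)ⁿ ≤ 1/999 ÷ 4 = 1/3996.
(1/6)⁴ = 1/1296 is still above 1/3996 but (1/6)⁵ = 1/7776 is at or below it, so n = 5.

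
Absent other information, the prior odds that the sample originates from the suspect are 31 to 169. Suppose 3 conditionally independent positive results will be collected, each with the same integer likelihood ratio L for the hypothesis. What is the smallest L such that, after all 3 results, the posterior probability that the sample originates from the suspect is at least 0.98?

Prior odds = 31/169.
Target odds = 0.98/0.02 = 49.
Need L³ ≥ 49 ÷ (31/169) = 8281/31.
6³ = 216 < 8281/31 ≤ 343 = 7³, so L = 7.

7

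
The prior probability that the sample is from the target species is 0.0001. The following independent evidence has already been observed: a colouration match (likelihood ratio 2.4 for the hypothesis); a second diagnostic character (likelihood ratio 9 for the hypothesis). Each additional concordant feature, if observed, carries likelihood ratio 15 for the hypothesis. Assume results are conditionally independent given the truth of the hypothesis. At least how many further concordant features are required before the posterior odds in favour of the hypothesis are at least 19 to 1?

4

Prior odds = 0.0001/0.9999 = 1/9999.
Combined Bayes factor of the evidence already in hand = 2.4 × 9 = 21.6.
Odds after that evidence = (1/9999) × 21.6 = 12/5555.
Target odds = 19.
Need 15ⁿ ≥ 19 ÷ (12/5555) = 105545/12.
15³ = 3375 falls short of 105545/12 but 15⁴ = 50625 reaches it, so n = 4.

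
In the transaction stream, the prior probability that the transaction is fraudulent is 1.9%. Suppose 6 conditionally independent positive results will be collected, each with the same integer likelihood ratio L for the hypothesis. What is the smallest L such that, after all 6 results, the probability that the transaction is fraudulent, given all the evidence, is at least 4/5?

3

Prior odds = 0.019/0.981 = 19/981.
Target odds = 0.8/0.2 = 4.
Need L⁶ ≥ 4 ÷ (19/981) = 3924/19.
2⁶ = 64 < 3924/19 ≤ 729 = 3⁶, so L = 3.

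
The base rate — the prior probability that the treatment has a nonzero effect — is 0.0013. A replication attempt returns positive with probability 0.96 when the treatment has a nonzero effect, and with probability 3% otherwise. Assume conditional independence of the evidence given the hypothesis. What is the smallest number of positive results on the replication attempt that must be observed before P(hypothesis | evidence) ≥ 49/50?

Prior odds: 0.0013 ÷ 0.9987 = 13/9987.
Likelihood ratio of a positive result = 0.96/0.03 = 32.
Target posterior odds = 0.98/0.02 = 49.
Require 32ⁿ ≥ 49 ÷ (13/9987) = 489363/13.
32³ = 32768 falls short of 489363/13 but 32⁴ = 1048576 reaches it, so n = 4.

4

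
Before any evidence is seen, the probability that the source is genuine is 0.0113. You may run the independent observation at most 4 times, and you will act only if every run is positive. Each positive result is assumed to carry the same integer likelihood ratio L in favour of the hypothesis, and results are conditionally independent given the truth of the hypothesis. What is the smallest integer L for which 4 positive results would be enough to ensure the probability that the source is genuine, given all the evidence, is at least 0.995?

12

Prior odds = 0.0113/0.9887 = 113/9887.
Target odds = 0.995/0.005 = 199.
Need L⁴ ≥ 199 ÷ (113/9887) = 1967513/113.
11⁴ = 14641 < 1967513/113 ≤ 20736 = 12⁴, so L = 12.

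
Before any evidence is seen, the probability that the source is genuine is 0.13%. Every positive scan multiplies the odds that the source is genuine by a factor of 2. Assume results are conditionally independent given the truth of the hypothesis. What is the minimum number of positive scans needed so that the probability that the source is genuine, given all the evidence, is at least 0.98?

16

Prior odds: 0.0013 ÷ 0.9987 = 13/9987.
Likelihood ratio per positive scan = 2.
Target odds: 0.98 ÷ 0.02 = 49.
Need (13/9987) × 2ⁿ ≥ 49, i.e. 2ⁿ ≥ 489363/13.
2¹⁵ = 32768 falls short of 489363/13 but 2¹⁶ = 65536 reaches it, so n = 16.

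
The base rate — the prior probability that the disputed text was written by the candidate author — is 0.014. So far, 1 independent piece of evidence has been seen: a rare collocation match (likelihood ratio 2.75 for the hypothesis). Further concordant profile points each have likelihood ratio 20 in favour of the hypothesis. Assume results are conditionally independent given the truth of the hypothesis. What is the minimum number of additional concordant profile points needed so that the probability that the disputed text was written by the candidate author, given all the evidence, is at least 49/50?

Prior odds = 0.014/0.986 = 7/493.
Bayes factor of the evidence already in hand = 2.75.
Odds after that evidence = (7/493) × 2.75 = 77/1972.
Target odds = 0.98/0.02 = 49.
Need 20ⁿ ≥ 49 ÷ (77/1972) = 13804/11.
20² = 400 falls short of 13804/11 but 20³ = 8000 reaches it, so n = 3.

3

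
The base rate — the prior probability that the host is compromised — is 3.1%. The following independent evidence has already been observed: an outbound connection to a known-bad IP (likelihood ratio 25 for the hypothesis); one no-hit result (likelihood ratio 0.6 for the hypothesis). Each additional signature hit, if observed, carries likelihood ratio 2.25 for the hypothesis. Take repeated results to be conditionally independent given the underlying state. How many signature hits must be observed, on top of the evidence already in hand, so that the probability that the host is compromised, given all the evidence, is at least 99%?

Prior odds = 0.031/0.969 = 31/969.
Combined Bayes factor of the evidence already in hand = 25 × 0.6 = 15.
Odds after that evidence = (31/969) × 15 = 155/323.
Target odds = 0.99/0.01 = 99.
Need 2.25ⁿ ≥ 99 ÷ (155/323) = 31977/155.
2.25⁶ = 531441/4096 falls short of 31977/155 but 2.25⁷ = 4782969/16384 reaches it, so n = 7.

7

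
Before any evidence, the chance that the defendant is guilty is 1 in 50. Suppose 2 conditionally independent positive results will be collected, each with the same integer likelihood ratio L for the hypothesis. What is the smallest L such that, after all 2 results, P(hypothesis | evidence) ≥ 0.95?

31

Prior odds = 0.02/0.98 = 1/49.
Target odds = 0.95/0.05 = 19.
Need L² ≥ 19 ÷ (1/49) = 931.
30² = 900 < 931 ≤ 961 = 31², so L = 31.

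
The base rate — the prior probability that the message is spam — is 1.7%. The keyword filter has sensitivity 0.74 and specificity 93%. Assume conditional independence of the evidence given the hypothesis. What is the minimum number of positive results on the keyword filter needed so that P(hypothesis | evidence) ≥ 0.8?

Prior odds: 0.017 ÷ 0.983 = 17/983.
False-positive rate = 1 − 0.93 = 0.07; likelihood ratio of a positive = 0.74/0.07 = 74/7.
Target odds: 0.8 ÷ 0.2 = 4.
Require (74/7)ⁿ ≥ 4 ÷ (17/983) = 3932/17.
(74/7)² = 5476/49 falls short of 3932/17 but (74/7)³ = 405224/343 reaches it, so n = 3.

3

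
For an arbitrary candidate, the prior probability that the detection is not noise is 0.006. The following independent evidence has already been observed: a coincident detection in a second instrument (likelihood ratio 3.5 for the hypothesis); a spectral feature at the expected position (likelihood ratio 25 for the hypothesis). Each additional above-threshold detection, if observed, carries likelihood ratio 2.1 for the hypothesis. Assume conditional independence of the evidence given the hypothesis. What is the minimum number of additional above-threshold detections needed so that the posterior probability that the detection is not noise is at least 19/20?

Prior odds = 0.006/0.994 = 3/497.
Combined Bayes factor of the evidence already in hand = 3.5 × 25 = 87.5.
Odds after that evidence = (3/497) × 87.5 = 75/142.
Target odds = 0.95/0.05 = 19.
Need 2.1ⁿ ≥ 19 ÷ (75/142) = 2698/75.
2.1⁴ = 19.4481 falls short of 2698/75 but 2.1⁵ = 4084101/100000 reaches it, so n = 5.

5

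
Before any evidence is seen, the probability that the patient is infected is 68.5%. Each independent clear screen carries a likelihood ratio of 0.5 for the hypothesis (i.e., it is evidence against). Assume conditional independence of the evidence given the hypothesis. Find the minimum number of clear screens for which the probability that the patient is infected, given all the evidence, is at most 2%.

Prior odds = 0.685/0.315 = 137/63.
Likelihood ratio per clear screen = 0.5.
Target odds: 0.02 ÷ 0.98 = 1/49.
Need (137/63) × 0.5ⁿ ≤ 1/49, i.e. 0.5ⁿ ≤ 9/959.
0.5⁶ = 0.015625 is still above 9/959 but 0.5⁷ = 0.0078125 is at or below it, so n = 7.

7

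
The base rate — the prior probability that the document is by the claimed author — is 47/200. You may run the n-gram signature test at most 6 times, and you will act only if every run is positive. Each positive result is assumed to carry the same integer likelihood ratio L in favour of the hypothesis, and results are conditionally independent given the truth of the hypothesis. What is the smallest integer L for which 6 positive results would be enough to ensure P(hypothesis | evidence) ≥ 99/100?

Prior odds = 0.235/0.765 = 47/153.
Target odds = 0.99/0.01 = 99.
Need L⁶ ≥ 99 ÷ (47/153) = 15147/47.
2⁶ = 64 < 15147/47 ≤ 729 = 3⁶, so L = 3.

3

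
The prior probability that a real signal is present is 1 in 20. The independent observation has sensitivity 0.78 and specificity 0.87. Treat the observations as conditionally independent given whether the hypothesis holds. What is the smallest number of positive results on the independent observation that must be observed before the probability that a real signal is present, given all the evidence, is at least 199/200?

Prior odds: 0.05 ÷ 0.95 = 1/19.
False-positive rate = 1 − 0.87 = 0.13; likelihood ratio of a positive = 0.78/0.13 = 6.
Target odds: 0.995 ÷ 0.005 = 199.
Need (1/19) × 6ⁿ ≥ 199, i.e. 6ⁿ ≥ 3781.
6⁴ = 1296 falls short of 3781 but 6⁵ = 7776 reaches it, so n = 5.

5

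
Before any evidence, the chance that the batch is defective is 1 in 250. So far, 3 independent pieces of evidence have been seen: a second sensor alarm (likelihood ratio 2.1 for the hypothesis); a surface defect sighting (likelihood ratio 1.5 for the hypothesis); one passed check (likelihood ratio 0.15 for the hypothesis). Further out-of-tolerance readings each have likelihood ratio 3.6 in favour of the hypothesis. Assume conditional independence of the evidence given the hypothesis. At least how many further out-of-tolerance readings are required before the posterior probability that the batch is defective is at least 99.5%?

Prior odds = 0.004/0.996 = 1/249.
Combined Bayes factor of the evidence already in hand = 2.1 × 1.5 × 0.15 = 0.4725.
Odds after that evidence = (1/249) × 0.4725 = 63/33200.
Target odds = 0.995/0.005 = 199.
Need 3.6ⁿ ≥ 199 ÷ (63/33200) = 6606800/63.
3.6⁹ ≈101560 falls short of 6606800/63 but 3.6¹⁰ ≈365616 reaches it, so n = 10.

10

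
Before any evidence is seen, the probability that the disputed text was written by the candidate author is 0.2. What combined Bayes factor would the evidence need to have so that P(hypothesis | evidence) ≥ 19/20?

76

Prior odds = 0.2/0.8 = 0.25.
Target odds = 0.95/0.05 = 19.
Required Bayes factor = 19 ÷ 0.25 = 76.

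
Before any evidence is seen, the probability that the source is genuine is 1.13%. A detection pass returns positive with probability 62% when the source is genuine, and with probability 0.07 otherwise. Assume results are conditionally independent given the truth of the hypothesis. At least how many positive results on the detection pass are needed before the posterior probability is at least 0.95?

4

Prior odds: 0.0113 ÷ 0.9887 = 113/9887.
Likelihood ratio of a positive result = 0.62/0.07 = 62/7.
Target posterior odds = 0.95/0.05 = 19.
Need (113/9887) × (62/7)ⁿ ≥ 19, i.e. (62/7)ⁿ ≥ 187853/113.
(62/7)³ = 238328/343 falls short of 187853/113 but (62/7)⁴ = 14776336/2401 reaches it, so n = 4.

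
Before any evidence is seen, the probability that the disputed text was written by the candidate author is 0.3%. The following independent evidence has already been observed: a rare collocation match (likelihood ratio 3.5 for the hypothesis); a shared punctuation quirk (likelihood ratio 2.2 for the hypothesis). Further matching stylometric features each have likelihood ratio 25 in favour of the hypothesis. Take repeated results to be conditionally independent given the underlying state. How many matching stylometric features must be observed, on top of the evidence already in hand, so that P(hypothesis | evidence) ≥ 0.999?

4

Prior odds = 0.003/0.997 = 3/997.
Combined Bayes factor of the evidence already in hand = 3.5 × 2.2 = 7.7.
Odds after that evidence = (3/997) × 7.7 = 231/9970.
Target odds = 0.999/0.001 = 999.
Need 25ⁿ ≥ 999 ÷ (231/9970) = 3320010/77.
25³ = 15625 falls short of 3320010/77 but 25⁴ = 390625 reaches it, so n = 4.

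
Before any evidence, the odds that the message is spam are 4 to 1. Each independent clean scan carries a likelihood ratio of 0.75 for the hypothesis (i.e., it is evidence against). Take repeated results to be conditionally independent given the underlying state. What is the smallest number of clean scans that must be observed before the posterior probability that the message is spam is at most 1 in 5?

10

Prior odds = 4.
Likelihood ratio per clean scan = 0.75.
Target posterior odds = 0.2/0.8 = 0.25.
Require 0.75ⁿ ≤ 0.25 ÷ 4 = 0.0625.
0.75⁹ = 19683/262144 is still above 0.0625 but 0.75¹⁰ = 59049/1048576 is at or below it, so n = 10.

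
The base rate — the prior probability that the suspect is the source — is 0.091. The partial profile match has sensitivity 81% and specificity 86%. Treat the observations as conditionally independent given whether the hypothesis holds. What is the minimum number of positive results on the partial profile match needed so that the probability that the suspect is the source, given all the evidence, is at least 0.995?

Prior odds: 0.091 ÷ 0.909 = 91/909.
False-positive rate = 1 − 0.86 = 0.14; likelihood ratio of a positive = 0.81/0.14 = 81/14.
Target odds: 0.995 ÷ 0.005 = 199.
Require (81/14)ⁿ ≥ 199 ÷ (91/909) = 180891/91.
(81/14)⁴ = 43046721/38416 falls short of 180891/91 but (81/14)⁵ ≈6483.13 reaches it, so n = 5.

5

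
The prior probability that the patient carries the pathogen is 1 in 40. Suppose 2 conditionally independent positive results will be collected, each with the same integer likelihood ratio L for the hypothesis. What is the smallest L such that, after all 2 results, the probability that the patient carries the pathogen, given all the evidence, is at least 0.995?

Prior odds = 0.025/0.975 = 1/39.
Target odds = 0.995/0.005 = 199.
Need L² ≥ 199 ÷ (1/39) = 7761.
88² = 7744 < 7761 ≤ 7921 = 89², so L = 89.

89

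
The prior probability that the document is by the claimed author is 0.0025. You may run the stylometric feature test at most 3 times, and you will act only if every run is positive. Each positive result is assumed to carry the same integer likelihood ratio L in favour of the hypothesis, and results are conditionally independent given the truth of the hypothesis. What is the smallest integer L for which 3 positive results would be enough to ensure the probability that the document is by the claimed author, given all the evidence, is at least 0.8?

12

Prior odds = 0.0025/0.9975 = 1/399.
Target odds = 0.8/0.2 = 4.
Need L³ ≥ 4 ÷ (1/399) = 1596.
11³ = 1331 < 1596 ≤ 1728 = 12³, so L = 12.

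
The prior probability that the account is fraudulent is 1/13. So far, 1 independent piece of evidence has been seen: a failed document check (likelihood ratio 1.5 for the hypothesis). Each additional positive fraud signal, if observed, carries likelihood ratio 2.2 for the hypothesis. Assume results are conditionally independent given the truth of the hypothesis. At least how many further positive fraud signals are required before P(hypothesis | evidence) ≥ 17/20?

5

Prior odds = (1/13)/(12/13) = 1/12.
Bayes factor of the evidence already in hand = 1.5.
Odds after that evidence = (1/12) × 1.5 = 0.125.
Target odds = 0.85/0.15 = 17/3.
Need 2.2ⁿ ≥ 17/3 ÷ 0.125 = 136/3.
2.2⁴ = 23.4256 falls short of 136/3 but 2.2⁵ = 51.53632 reaches it, so n = 5.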